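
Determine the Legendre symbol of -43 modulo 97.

1

Reduce the numerator: -43 ≡ 54 (mod 97), so (-43/97) = (54/97).
Factor out 2: 54 = 2·27. Since 97 ≡ 1 (mod 8), (2/97) = +1. Now have (27/97).
97 ≡ 1 (mod 4), so quadratic reciprocity gives (27/97) = (97/27). Reduce: 97 ≡ 16 (mod 27). Now have (16/27).
Factor out 2: 16 = 2^4. Since 27 ≡ 3 (mod 8), (2/27) = -1, and (2/27)^4 = +1. Now have (1/27).
(1/27) = 1. Collecting the sign factors: 1.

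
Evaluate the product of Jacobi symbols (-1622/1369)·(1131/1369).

1

By multiplicativity, (-1622·1131/1369) = (-1622/1369)·(1131/1369).
First factor (-1622/1369):
(-1622/1369)
  = (1116/1369)    [-1622 ≡ 1116 mod 1369]
  = (279/1369)    [1369 ≡ 1 mod 8 ⇒ (2/1369)^2 = +1]
  = (1369/279)    [QR: 1369 ≡ 1 mod 4, sign kept]
  = (253/279)    [1369 ≡ 253 mod 279]
  = (279/253)    [QR: 253 ≡ 1 mod 4, sign kept]
  = (26/253)    [279 ≡ 26 mod 253]
  = -(13/253)    [253 ≡ 5 mod 8 ⇒ (2/253) = -1]
  = -(253/13)    [QR: 13 ≡ 1 mod 4, sign kept]
  = -(6/13)    [253 ≡ 6 mod 13]
  = (3/13)    [13 ≡ 5 mod 8 ⇒ (2/13) = -1]
  = (13/3)    [QR: 13 ≡ 1 mod 4, sign kept]
  = (1/3)    [13 ≡ 1 mod 3]
  = 1    [(1/3) = 1]
Second factor (1131/1369):
(1131/1369)
  = (1369/1131)    [QR: 1369 ≡ 1 mod 4, sign kept]
  = (238/1131)    [1369 ≡ 238 mod 1131]
  = -(119/1131)    [1131 ≡ 3 mod 8 ⇒ (2/1131) = -1]
  = (1131/119)    [QR: both ≡ 3 mod 4, sign flips]
  = (60/119)    [1131 ≡ 60 mod 119]
  = (15/119)    [119 ≡ 7 mod 8 ⇒ (2/119)^2 = +1]
  = -(119/15)    [QR: both ≡ 3 mod 4, sign flips]
  = -(14/15)    [119 ≡ 14 mod 15]
  = -(7/15)    [15 ≡ 7 mod 8 ⇒ (2/15) = +1]
  = (15/7)    [QR: both ≡ 3 mod 4, sign flips]
  = (1/7)    [15 ≡ 1 mod 7]
  = 1    [(1/7) = 1]
Product: (1)·(1) = 1.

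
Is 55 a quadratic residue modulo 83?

Both 55 ≡ 3 and 83 ≡ 3 (mod 4), so reciprocity gives (55/83) = -(83/55). Reduce: 83 ≡ 28 (mod 55). Now have -(28/55).
Factor out 2: 28 = 2^2·7. Since 55 ≡ 7 (mod 8), (2/55) = +1, and (2/55)^2 = +1. Now have -(7/55).
Both 7 ≡ 3 and 55 ≡ 3 (mod 4), so reciprocity gives (7/55) = -(55/7). Reduce: 55 ≡ 6 (mod 7). Now have (6/7).
Factor out 2: 6 = 2·3. Since 7 ≡ 7 (mod 8), (2/7) = +1. Now have (3/7).
Both 3 ≡ 3 and 7 ≡ 3 (mod 4), so reciprocity gives (3/7) = -(7/3). Reduce: 7 ≡ 1 (mod 3). Now have -(1/3).
(1/3) = 1. Collecting the sign factors: -1.
The Legendre symbol is -1, so x^2 ≡ 55 (mod 83) has no solution.

no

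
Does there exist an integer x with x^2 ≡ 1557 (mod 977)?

no

Reduce the numerator: 1557 ≡ 580 (mod 977), so (1557/977) = (580/977).
Factor out 2: 580 = 2^2·145. Since 977 ≡ 1 (mod 8), (2/977) = +1, and (2/977)^2 = +1. Now have (145/977).
145 ≡ 1 (mod 4), so quadratic reciprocity gives (145/977) = (977/145). Reduce: 977 ≡ 107 (mod 145). Now have (107/145).
145 ≡ 1 (mod 4), so quadratic reciprocity gives (107/145) = (145/107). Reduce: 145 ≡ 38 (mod 107). Now have (38/107).
Factor out 2: 38 = 2·19. Since 107 ≡ 3 (mod 8), (2/107) = -1. Now have -(19/107).
Both 19 ≡ 3 and 107 ≡ 3 (mod 4), so reciprocity gives (19/107) = -(107/19). Reduce: 107 ≡ 12 (mod 19). Now have (12/19).
Factor out 2: 12 = 2^2·3. Since 19 ≡ 3 (mod 8), (2/19) = -1, and (2/19)^2 = +1. Now have (3/19).
Both 3 ≡ 3 and 19 ≡ 3 (mod 4), so reciprocity gives (3/19) = -(19/3). Reduce: 19 ≡ 1 (mod 3). Now have -(1/3).
(1/3) = 1. Collecting the sign factors: -1.
(1557/977) = -1, and 977 is prime, so 1557 is not a quadratic residue mod 977.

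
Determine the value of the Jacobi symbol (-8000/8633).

-1

(-8000/8633)
  = (633/8633)    [-8000 ≡ 633 mod 8633]
  = (8633/633)    [QR: 633 ≡ 1 mod 4, sign kept]
  = (404/633)    [8633 ≡ 404 mod 633]
  = (101/633)    [633 ≡ 1 mod 8 ⇒ (2/633)^2 = +1]
  = (633/101)    [QR: 101 ≡ 1 mod 4, sign kept]
  = (27/101)    [633 ≡ 27 mod 101]
  = (101/27)    [QR: 101 ≡ 1 mod 4, sign kept]
  = (20/27)    [101 ≡ 20 mod 27]
  = (5/27)    [27 ≡ 3 mod 8 ⇒ (2/27)^2 = +1]
  = (27/5)    [QR: 5 ≡ 1 mod 4, sign kept]
  = (2/5)    [27 ≡ 2 mod 5]
  = -(1/5)    [5 ≡ 5 mod 8 ⇒ (2/5) = -1]
  = -1    [(1/5) = 1]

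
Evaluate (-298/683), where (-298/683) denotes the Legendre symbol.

-1

Reduce the numerator: -298 ≡ 385 (mod 683), so (-298/683) = (385/683).
385 ≡ 1 (mod 4), so quadratic reciprocity gives (385/683) = (683/385). Reduce: 683 ≡ 298 (mod 385). Now have (298/385).
Factor out 2: 298 = 2·149. Since 385 ≡ 1 (mod 8), (2/385) = +1. Now have (149/385).
149 ≡ 1 (mod 4), so quadratic reciprocity gives (149/385) = (385/149). Reduce: 385 ≡ 87 (mod 149). Now have (87/149).
149 ≡ 1 (mod 4), so quadratic reciprocity gives (87/149) = (149/87). Reduce: 149 ≡ 62 (mod 87). Now have (62/87).
Factor out 2: 62 = 2·31. Since 87 ≡ 7 (mod 8), (2/87) = +1. Now have (31/87).
Both 31 ≡ 3 and 87 ≡ 3 (mod 4), so reciprocity gives (31/87) = -(87/31). Reduce: 87 ≡ 25 (mod 31). Now have -(25/31).
25 ≡ 1 (mod 4), so quadratic reciprocity gives (25/31) = (31/25). Reduce: 31 ≡ 6 (mod 25). Now have -(6/25).
Factor out 2: 6 = 2·3. Since 25 ≡ 1 (mod 8), (2/25) = +1. Now have -(3/25).
25 ≡ 1 (mod 4), so quadratic reciprocity gives (3/25) = (25/3). Reduce: 25 ≡ 1 (mod 3). Now have -(1/3).
(1/3) = 1. Collecting the sign factors: -1.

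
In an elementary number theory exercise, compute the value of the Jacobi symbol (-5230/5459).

(-5230/5459)
  = (229/5459)    [-5230 ≡ 229 mod 5459]
  = (5459/229)    [QR: 229 ≡ 1 mod 4, sign kept]
  = (192/229)    [5459 ≡ 192 mod 229]
  = (3/229)    [229 ≡ 5 mod 8 ⇒ (2/229)^6 = +1]
  = (229/3)    [QR: 229 ≡ 1 mod 4, sign kept]
  = (1/3)    [229 ≡ 1 mod 3]
  = 1    [(1/3) = 1]

1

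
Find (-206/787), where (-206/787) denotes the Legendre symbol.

-1

Reduce the numerator: -206 ≡ 581 (mod 787), so (-206/787) = (581/787).
581 ≡ 1 (mod 4), so quadratic reciprocity gives (581/787) = (787/581). Reduce: 787 ≡ 206 (mod 581). Now have (206/581).
Factor out 2: 206 = 2·103. Since 581 ≡ 5 (mod 8), (2/581) = -1. Now have -(103/581).
581 ≡ 1 (mod 4), so quadratic reciprocity gives (103/581) = (581/103). Reduce: 581 ≡ 66 (mod 103). Now have -(66/103).
Factor out 2: 66 = 2·33. Since 103 ≡ 7 (mod 8), (2/103) = +1. Now have -(33/103).
33 ≡ 1 (mod 4), so quadratic reciprocity gives (33/103) = (103/33). Reduce: 103 ≡ 4 (mod 33). Now have -(4/33).
Factor out 2: 4 = 2^2. Since 33 ≡ 1 (mod 8), (2/33) = +1, and (2/33)^2 = +1. Now have -(1/33).
(1/33) = 1. Collecting the sign factors: -1.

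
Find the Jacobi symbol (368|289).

1

Reduce the numerator: 368 ≡ 79 (mod 289), so (368|289) = (79|289).
289 ≡ 1 (mod 4), so quadratic reciprocity gives (79|289) = (289|79). Reduce: 289 ≡ 52 (mod 79). Now have (52|79).
Factor out 2: 52 = 2^2·13. Since 79 ≡ 7 (mod 8), (2|79) = +1, and (2|79)^2 = +1. Now have (13|79).
13 ≡ 1 (mod 4), so quadratic reciprocity gives (13|79) = (79|13). Reduce: 79 ≡ 1 (mod 13). Now have (1|13).
(1|13) = 1. Collecting the sign factors: 1.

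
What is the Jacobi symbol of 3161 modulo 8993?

(3161|8993)
  = (8993|3161)    [QR: 3161 ≡ 1 mod 4, sign kept]
  = (2671|3161)    [8993 ≡ 2671 mod 3161]
  = (3161|2671)    [QR: 3161 ≡ 1 mod 4, sign kept]
  = (490|2671)    [3161 ≡ 490 mod 2671]
  = (245|2671)    [2671 ≡ 7 mod 8 ⇒ (2|2671) = +1]
  = (2671|245)    [QR: 245 ≡ 1 mod 4, sign kept]
  = (221|245)    [2671 ≡ 221 mod 245]
  = (245|221)    [QR: 221 ≡ 1 mod 4, sign kept]
  = (24|221)    [245 ≡ 24 mod 221]
  = -(3|221)    [221 ≡ 5 mod 8 ⇒ (2|221)^3 = -1]
  = -(221|3)    [QR: 221 ≡ 1 mod 4, sign kept]
  = -(2|3)    [221 ≡ 2 mod 3]
  = (1|3)    [3 ≡ 3 mod 8 ⇒ (2|3) = -1]
  = 1    [(1|3) = 1]

1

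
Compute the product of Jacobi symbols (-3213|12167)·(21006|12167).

1

By multiplicativity, (-3213·21006|12167) = (-3213|12167)·(21006|12167).
First factor (-3213|12167):
(-3213|12167)
  = (8954|12167)    [-3213 ≡ 8954 mod 12167]
  = (4477|12167)    [12167 ≡ 7 mod 8 ⇒ (2|12167) = +1]
  = (12167|4477)    [QR: 4477 ≡ 1 mod 4, sign kept]
  = (3213|4477)    [12167 ≡ 3213 mod 4477]
  = (4477|3213)    [QR: 3213 ≡ 1 mod 4, sign kept]
  = (1264|3213)    [4477 ≡ 1264 mod 3213]
  = (79|3213)    [3213 ≡ 5 mod 8 ⇒ (2|3213)^4 = +1]
  = (3213|79)    [QR: 3213 ≡ 1 mod 4, sign kept]
  = (53|79)    [3213 ≡ 53 mod 79]
  = (79|53)    [QR: 53 ≡ 1 mod 4, sign kept]
  = (26|53)    [79 ≡ 26 mod 53]
  = -(13|53)    [53 ≡ 5 mod 8 ⇒ (2|53) = -1]
  = -(53|13)    [QR: 13 ≡ 1 mod 4, sign kept]
  = -(1|13)    [53 ≡ 1 mod 13]
  = -1    [(1|13) = 1]
Second factor (21006|12167):
(21006|12167)
  = (8839|12167)    [21006 ≡ 8839 mod 12167]
  = -(12167|8839)    [QR: both ≡ 3 mod 4, sign flips]
  = -(3328|8839)    [12167 ≡ 3328 mod 8839]
  = -(13|8839)    [8839 ≡ 7 mod 8 ⇒ (2|8839)^8 = +1]
  = -(8839|13)    [QR: 13 ≡ 1 mod 4, sign kept]
  = -(12|13)    [8839 ≡ 12 mod 13]
  = -(3|13)    [13 ≡ 5 mod 8 ⇒ (2|13)^2 = +1]
  = -(13|3)    [QR: 13 ≡ 1 mod 4, sign kept]
  = -(1|3)    [13 ≡ 1 mod 3]
  = -1    [(1|3) = 1]
Product: (-1)·(-1) = 1.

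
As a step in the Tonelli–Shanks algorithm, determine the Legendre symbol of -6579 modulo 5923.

1

Reduce the numerator: -6579 ≡ 5267 (mod 5923), so (-6579/5923) = (5267/5923).
Both 5267 ≡ 3 and 5923 ≡ 3 (mod 4), so reciprocity gives (5267/5923) = -(5923/5267). Reduce: 5923 ≡ 656 (mod 5267). Now have -(656/5267).
Factor out 2: 656 = 2^4·41. Since 5267 ≡ 3 (mod 8), (2/5267) = -1, and (2/5267)^4 = +1. Now have -(41/5267).
41 ≡ 1 (mod 4), so quadratic reciprocity gives (41/5267) = (5267/41). Reduce: 5267 ≡ 19 (mod 41). Now have -(19/41).
41 ≡ 1 (mod 4), so quadratic reciprocity gives (19/41) = (41/19). Reduce: 41 ≡ 3 (mod 19). Now have -(3/19).
Both 3 ≡ 3 and 19 ≡ 3 (mod 4), so reciprocity gives (3/19) = -(19/3). Reduce: 19 ≡ 1 (mod 3). Now have (1/3).
(1/3) = 1. Collecting the sign factors: 1.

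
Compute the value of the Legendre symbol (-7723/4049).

-1

Pull out -1: (-7723/4049) = (-1/4049)·(7723/4049). Since 4049 ≡ 1 (mod 4), (-1/4049) = +1. Now have (7723/4049).
Reduce the numerator: 7723 ≡ 3674 (mod 4049), so (7723/4049) = (3674/4049).
Factor out 2: 3674 = 2·1837. Since 4049 ≡ 1 (mod 8), (2/4049) = +1. Now have (1837/4049).
1837 ≡ 1 (mod 4), so quadratic reciprocity gives (1837/4049) = (4049/1837). Reduce: 4049 ≡ 375 (mod 1837). Now have (375/1837).
1837 ≡ 1 (mod 4), so quadratic reciprocity gives (375/1837) = (1837/375). Reduce: 1837 ≡ 337 (mod 375). Now have (337/375).
337 ≡ 1 (mod 4), so quadratic reciprocity gives (337/375) = (375/337). Reduce: 375 ≡ 38 (mod 337). Now have (38/337).
Factor out 2: 38 = 2·19. Since 337 ≡ 1 (mod 8), (2/337) = +1. Now have (19/337).
337 ≡ 1 (mod 4), so quadratic reciprocity gives (19/337) = (337/19). Reduce: 337 ≡ 14 (mod 19). Now have (14/19).
Factor out 2: 14 = 2·7. Since 19 ≡ 3 (mod 8), (2/19) = -1. Now have -(7/19).
Both 7 ≡ 3 and 19 ≡ 3 (mod 4), so reciprocity gives (7/19) = -(19/7). Reduce: 19 ≡ 5 (mod 7). Now have (5/7).
5 ≡ 1 (mod 4), so quadratic reciprocity gives (5/7) = (7/5). Reduce: 7 ≡ 2 (mod 5). Now have (2/5).
Factor out 2: 2 = 2. Since 5 ≡ 5 (mod 8), (2/5) = -1. Now have -(1/5).
(1/5) = 1. Collecting the sign factors: -1.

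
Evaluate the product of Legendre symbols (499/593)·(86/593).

By multiplicativity, (499·86/593) = (499/593)·(86/593).
First factor (499/593):
(499/593)
  = (593/499)    [QR: 593 ≡ 1 mod 4, sign kept]
  = (94/499)    [593 ≡ 94 mod 499]
  = -(47/499)    [499 ≡ 3 mod 8 ⇒ (2/499) = -1]
  = (499/47)    [QR: both ≡ 3 mod 4, sign flips]
  = (29/47)    [499 ≡ 29 mod 47]
  = (47/29)    [QR: 29 ≡ 1 mod 4, sign kept]
  = (18/29)    [47 ≡ 18 mod 29]
  = -(9/29)    [29 ≡ 5 mod 8 ⇒ (2/29) = -1]
  = -(29/9)    [QR: 9 ≡ 1 mod 4, sign kept]
  = -(2/9)    [29 ≡ 2 mod 9]
  = -(1/9)    [9 ≡ 1 mod 8 ⇒ (2/9) = +1]
  = -1    [(1/9) = 1]
Second factor (86/593):
(86/593)
  = (43/593)    [593 ≡ 1 mod 8 ⇒ (2/593) = +1]
  = (593/43)    [QR: 593 ≡ 1 mod 4, sign kept]
  = (34/43)    [593 ≡ 34 mod 43]
  = -(17/43)    [43 ≡ 3 mod 8 ⇒ (2/43) = -1]
  = -(43/17)    [QR: 17 ≡ 1 mod 4, sign kept]
  = -(9/17)    [43 ≡ 9 mod 17]
  = -(17/9)    [QR: 9 ≡ 1 mod 4, sign kept]
  = -(8/9)    [17 ≡ 8 mod 9]
  = -(1/9)    [9 ≡ 1 mod 8 ⇒ (2/9)^3 = +1]
  = -1    [(1/9) = 1]
Product: (-1)·(-1) = 1.

1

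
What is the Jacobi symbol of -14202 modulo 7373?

1

(-14202 / 7373)
  = (14202 / 7373)    [7373 ≡ 1 mod 4 ⇒ (-1 / 7373) = +1]
  = (6829 / 7373)    [14202 ≡ 6829 mod 7373]
  = (7373 / 6829)    [QR: 6829 ≡ 1 mod 4, sign kept]
  = (544 / 6829)    [7373 ≡ 544 mod 6829]
  = -(17 / 6829)    [6829 ≡ 5 mod 8 ⇒ (2 / 6829)^5 = -1]
  = -(6829 / 17)    [QR: 17 ≡ 1 mod 4, sign kept]
  = -(12 / 17)    [6829 ≡ 12 mod 17]
  = -(3 / 17)    [17 ≡ 1 mod 8 ⇒ (2 / 17)^2 = +1]
  = -(17 / 3)    [QR: 17 ≡ 1 mod 4, sign kept]
  = -(2 / 3)    [17 ≡ 2 mod 3]
  = (1 / 3)    [3 ≡ 3 mod 8 ⇒ (2 / 3) = -1]
  = 1    [(1 / 3) = 1]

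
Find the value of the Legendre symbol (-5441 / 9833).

1

(-5441 / 9833)
  = (4392 / 9833)    [-5441 ≡ 4392 mod 9833]
  = (549 / 9833)    [9833 ≡ 1 mod 8 ⇒ (2 / 9833)^3 = +1]
  = (9833 / 549)    [QR: 549 ≡ 1 mod 4, sign kept]
  = (500 / 549)    [9833 ≡ 500 mod 549]
  = (125 / 549)    [549 ≡ 5 mod 8 ⇒ (2 / 549)^2 = +1]
  = (549 / 125)    [QR: 125 ≡ 1 mod 4, sign kept]
  = (49 / 125)    [549 ≡ 49 mod 125]
  = (125 / 49)    [QR: 49 ≡ 1 mod 4, sign kept]
  = (27 / 49)    [125 ≡ 27 mod 49]
  = (49 / 27)    [QR: 49 ≡ 1 mod 4, sign kept]
  = (22 / 27)    [49 ≡ 22 mod 27]
  = -(11 / 27)    [27 ≡ 3 mod 8 ⇒ (2 / 27) = -1]
  = (27 / 11)    [QR: both ≡ 3 mod 4, sign flips]
  = (5 / 11)    [27 ≡ 5 mod 11]
  = (11 / 5)    [QR: 5 ≡ 1 mod 4, sign kept]
  = (1 / 5)    [11 ≡ 1 mod 5]
  = 1    [(1 / 5) = 1]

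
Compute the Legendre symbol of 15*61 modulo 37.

1

By multiplicativity, (15·61/37) = (15/37)·(61/37).
First factor (15/37):
37 ≡ 1 (mod 4), so quadratic reciprocity gives (15/37) = (37/15). Reduce: 37 ≡ 7 (mod 15). Now have (7/15).
Both 7 ≡ 3 and 15 ≡ 3 (mod 4), so reciprocity gives (7/15) = -(15/7). Reduce: 15 ≡ 1 (mod 7). Now have -(1/7).
(1/7) = 1. Collecting the sign factors: -1.
Second factor (61/37):
Reduce the numerator: 61 ≡ 24 (mod 37), so (61/37) = (24/37).
Factor out 2: 24 = 2^3·3. Since 37 ≡ 5 (mod 8), (2/37) = -1, and (2/37)^3 = -1. Now have -(3/37).
37 ≡ 1 (mod 4), so quadratic reciprocity gives (3/37) = (37/3). Reduce: 37 ≡ 1 (mod 3). Now have -(1/3).
(1/3) = 1. Collecting the sign factors: -1.
Product: (-1)·(-1) = 1.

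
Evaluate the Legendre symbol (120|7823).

-1

(120|7823)
  = (15|7823)    [7823 ≡ 7 mod 8 ⇒ (2|7823)^3 = +1]
  = -(7823|15)    [QR: both ≡ 3 mod 4, sign flips]
  = -(8|15)    [7823 ≡ 8 mod 15]
  = -(1|15)    [15 ≡ 7 mod 8 ⇒ (2|15)^3 = +1]
  = -1    [(1|15) = 1]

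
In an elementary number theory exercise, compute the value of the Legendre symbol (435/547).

1

Both 435 ≡ 3 and 547 ≡ 3 (mod 4), so reciprocity gives (435/547) = -(547/435). Reduce: 547 ≡ 112 (mod 435). Now have -(112/435).
Factor out 2: 112 = 2^4·7. Since 435 ≡ 3 (mod 8), (2/435) = -1, and (2/435)^4 = +1. Now have -(7/435).
Both 7 ≡ 3 and 435 ≡ 3 (mod 4), so reciprocity gives (7/435) = -(435/7). Reduce: 435 ≡ 1 (mod 7). Now have (1/7).
(1/7) = 1. Collecting the sign factors: 1.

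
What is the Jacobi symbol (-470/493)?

(-470/493)
  = (23/493)    [-470 ≡ 23 mod 493]
  = (493/23)    [QR: 493 ≡ 1 mod 4, sign kept]
  = (10/23)    [493 ≡ 10 mod 23]
  = (5/23)    [23 ≡ 7 mod 8 ⇒ (2/23) = +1]
  = (23/5)    [QR: 5 ≡ 1 mod 4, sign kept]
  = (3/5)    [23 ≡ 3 mod 5]
  = (5/3)    [QR: 5 ≡ 1 mod 4, sign kept]
  = (2/3)    [5 ≡ 2 mod 3]
  = -(1/3)    [3 ≡ 3 mod 8 ⇒ (2/3) = -1]
  = -1    [(1/3) = 1]

-1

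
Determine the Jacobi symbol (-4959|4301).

Reduce the numerator: -4959 ≡ 3643 (mod 4301), so (-4959|4301) = (3643|4301).
4301 ≡ 1 (mod 4), so quadratic reciprocity gives (3643|4301) = (4301|3643). Reduce: 4301 ≡ 658 (mod 3643). Now have (658|3643).
Factor out 2: 658 = 2·329. Since 3643 ≡ 3 (mod 8), (2|3643) = -1. Now have -(329|3643).
329 ≡ 1 (mod 4), so quadratic reciprocity gives (329|3643) = (3643|329). Reduce: 3643 ≡ 24 (mod 329). Now have -(24|329).
Factor out 2: 24 = 2^3·3. Since 329 ≡ 1 (mod 8), (2|329) = +1, and (2|329)^3 = +1. Now have -(3|329).
329 ≡ 1 (mod 4), so quadratic reciprocity gives (3|329) = (329|3). Reduce: 329 ≡ 2 (mod 3). Now have -(2|3).
Factor out 2: 2 = 2. Since 3 ≡ 3 (mod 8), (2|3) = -1. Now have (1|3).
(1|3) = 1. Collecting the sign factors: 1.

1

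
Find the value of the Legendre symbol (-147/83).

(-147/83)
  = (19/83)    [-147 ≡ 19 mod 83]
  = -(83/19)    [QR: both ≡ 3 mod 4, sign flips]
  = -(7/19)    [83 ≡ 7 mod 19]
  = (19/7)    [QR: both ≡ 3 mod 4, sign flips]
  = (5/7)    [19 ≡ 5 mod 7]
  = (7/5)    [QR: 5 ≡ 1 mod 4, sign kept]
  = (2/5)    [7 ≡ 2 mod 5]
  = -(1/5)    [5 ≡ 5 mod 8 ⇒ (2/5) = -1]
  = -1    [(1/5) = 1]

-1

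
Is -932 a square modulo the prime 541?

(-932/541)
  = (150/541)    [-932 ≡ 150 mod 541]
  = -(75/541)    [541 ≡ 5 mod 8 ⇒ (2/541) = -1]
  = -(541/75)    [QR: 541 ≡ 1 mod 4, sign kept]
  = -(16/75)    [541 ≡ 16 mod 75]
  = -(1/75)    [75 ≡ 3 mod 8 ⇒ (2/75)^4 = +1]
  = -1    [(1/75) = 1]
(-932/541) = -1, and 541 is prime, so -932 is not a quadratic residue mod 541.

no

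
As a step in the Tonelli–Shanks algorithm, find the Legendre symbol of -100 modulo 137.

1

(-100 / 137)
  = (37 / 137)    [-100 ≡ 37 mod 137]
  = (137 / 37)    [QR: 37 ≡ 1 mod 4, sign kept]
  = (26 / 37)    [137 ≡ 26 mod 37]
  = -(13 / 37)    [37 ≡ 5 mod 8 ⇒ (2 / 37) = -1]
  = -(37 / 13)    [QR: 13 ≡ 1 mod 4, sign kept]
  = -(11 / 13)    [37 ≡ 11 mod 13]
  = -(13 / 11)    [QR: 13 ≡ 1 mod 4, sign kept]
  = -(2 / 11)    [13 ≡ 2 mod 11]
  = (1 / 11)    [11 ≡ 3 mod 8 ⇒ (2 / 11) = -1]
  = 1    [(1 / 11) = 1]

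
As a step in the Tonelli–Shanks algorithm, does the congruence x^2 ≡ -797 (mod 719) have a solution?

no

Reduce the numerator: -797 ≡ 641 (mod 719), so (-797|719) = (641|719).
641 ≡ 1 (mod 4), so quadratic reciprocity gives (641|719) = (719|641). Reduce: 719 ≡ 78 (mod 641). Now have (78|641).
Factor out 2: 78 = 2·39. Since 641 ≡ 1 (mod 8), (2|641) = +1. Now have (39|641).
641 ≡ 1 (mod 4), so quadratic reciprocity gives (39|641) = (641|39). Reduce: 641 ≡ 17 (mod 39). Now have (17|39).
17 ≡ 1 (mod 4), so quadratic reciprocity gives (17|39) = (39|17). Reduce: 39 ≡ 5 (mod 17). Now have (5|17).
5 ≡ 1 (mod 4), so quadratic reciprocity gives (5|17) = (17|5). Reduce: 17 ≡ 2 (mod 5). Now have (2|5).
Factor out 2: 2 = 2. Since 5 ≡ 5 (mod 8), (2|5) = -1. Now have -(1|5).
(1|5) = 1. Collecting the sign factors: -1.
(-797|719) = -1, and 719 is prime, so -797 is not a quadratic residue mod 719.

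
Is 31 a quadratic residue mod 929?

(31|929)
  = (929|31)    [QR: 929 ≡ 1 mod 4, sign kept]
  = (30|31)    [929 ≡ 30 mod 31]
  = (15|31)    [31 ≡ 7 mod 8 ⇒ (2|31) = +1]
  = -(31|15)    [QR: both ≡ 3 mod 4, sign flips]
  = -(1|15)    [31 ≡ 1 mod 15]
  = -1    [(1|15) = 1]
(31|929) = -1, and 929 is prime, so 31 is not a quadratic residue mod 929.

no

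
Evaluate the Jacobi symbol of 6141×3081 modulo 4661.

By multiplicativity, (6141·3081/4661) = (6141/4661)·(3081/4661).
First factor (6141/4661):
Reduce the numerator: 6141 ≡ 1480 (mod 4661), so (6141/4661) = (1480/4661).
Factor out 2: 1480 = 2^3·185. Since 4661 ≡ 5 (mod 8), (2/4661) = -1, and (2/4661)^3 = -1. Now have -(185/4661).
185 ≡ 1 (mod 4), so quadratic reciprocity gives (185/4661) = (4661/185). Reduce: 4661 ≡ 36 (mod 185). Now have -(36/185).
Factor out 2: 36 = 2^2·9. Since 185 ≡ 1 (mod 8), (2/185) = +1, and (2/185)^2 = +1. Now have -(9/185).
9 ≡ 1 (mod 4), so quadratic reciprocity gives (9/185) = (185/9). Reduce: 185 ≡ 5 (mod 9). Now have -(5/9).
5 ≡ 1 (mod 4), so quadratic reciprocity gives (5/9) = (9/5). Reduce: 9 ≡ 4 (mod 5). Now have -(4/5).
Factor out 2: 4 = 2^2. Since 5 ≡ 5 (mod 8), (2/5) = -1, and (2/5)^2 = +1. Now have -(1/5).
(1/5) = 1. Collecting the sign factors: -1.
Second factor (3081/4661):
3081 ≡ 1 (mod 4), so quadratic reciprocity gives (3081/4661) = (4661/3081). Reduce: 4661 ≡ 1580 (mod 3081). Now have (1580/3081).
Factor out 2: 1580 = 2^2·395. Since 3081 ≡ 1 (mod 8), (2/3081) = +1, and (2/3081)^2 = +1. Now have (395/3081).
3081 ≡ 1 (mod 4), so quadratic reciprocity gives (395/3081) = (3081/395). Reduce: 3081 ≡ 316 (mod 395). Now have (316/395).
Factor out 2: 316 = 2^2·79. Since 395 ≡ 3 (mod 8), (2/395) = -1, and (2/395)^2 = +1. Now have (79/395).
Both 79 ≡ 3 and 395 ≡ 3 (mod 4), so reciprocity gives (79/395) = -(395/79). Reduce: 395 ≡ 0 (mod 79). Now have -(0/79).
The numerator is now 0 with denominator 79 > 1: the symbol is 0.
Product: (-1)·(0) = 0.

0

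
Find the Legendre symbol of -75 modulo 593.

-1

Reduce the numerator: -75 ≡ 518 (mod 593), so (-75 / 593) = (518 / 593).
Factor out 2: 518 = 2·259. Since 593 ≡ 1 (mod 8), (2 / 593) = +1. Now have (259 / 593).
593 ≡ 1 (mod 4), so quadratic reciprocity gives (259 / 593) = (593 / 259). Reduce: 593 ≡ 75 (mod 259). Now have (75 / 259).
Both 75 ≡ 3 and 259 ≡ 3 (mod 4), so reciprocity gives (75 / 259) = -(259 / 75). Reduce: 259 ≡ 34 (mod 75). Now have -(34 / 75).
Factor out 2: 34 = 2·17. Since 75 ≡ 3 (mod 8), (2 / 75) = -1. Now have (17 / 75).
17 ≡ 1 (mod 4), so quadratic reciprocity gives (17 / 75) = (75 / 17). Reduce: 75 ≡ 7 (mod 17). Now have (7 / 17).
17 ≡ 1 (mod 4), so quadratic reciprocity gives (7 / 17) = (17 / 7). Reduce: 17 ≡ 3 (mod 7). Now have (3 / 7).
Both 3 ≡ 3 and 7 ≡ 3 (mod 4), so reciprocity gives (3 / 7) = -(7 / 3). Reduce: 7 ≡ 1 (mod 3). Now have -(1 / 3).
(1 / 3) = 1. Collecting the sign factors: -1.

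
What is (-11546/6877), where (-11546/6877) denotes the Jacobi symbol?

(-11546/6877)
  = (2208/6877)    [-11546 ≡ 2208 mod 6877]
  = -(69/6877)    [6877 ≡ 5 mod 8 ⇒ (2/6877)^5 = -1]
  = -(6877/69)    [QR: 69 ≡ 1 mod 4, sign kept]
  = -(46/69)    [6877 ≡ 46 mod 69]
  = (23/69)    [69 ≡ 5 mod 8 ⇒ (2/69) = -1]
  = (69/23)    [QR: 69 ≡ 1 mod 4, sign kept]
  = (0/23)    [69 ≡ 0 mod 23]
  = 0    [numerator 0, gcd > 1]

0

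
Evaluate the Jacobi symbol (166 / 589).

Factor out 2: 166 = 2·83. Since 589 ≡ 5 (mod 8), (2 / 589) = -1. Now have -(83 / 589).
589 ≡ 1 (mod 4), so quadratic reciprocity gives (83 / 589) = (589 / 83). Reduce: 589 ≡ 8 (mod 83). Now have -(8 / 83).
Factor out 2: 8 = 2^3. Since 83 ≡ 3 (mod 8), (2 / 83) = -1, and (2 / 83)^3 = -1. Now have (1 / 83).
(1 / 83) = 1. Collecting the sign factors: 1.

1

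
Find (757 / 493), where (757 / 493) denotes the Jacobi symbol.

-1

Reduce the numerator: 757 ≡ 264 (mod 493), so (757 / 493) = (264 / 493).
Factor out 2: 264 = 2^3·33. Since 493 ≡ 5 (mod 8), (2 / 493) = -1, and (2 / 493)^3 = -1. Now have -(33 / 493).
33 ≡ 1 (mod 4), so quadratic reciprocity gives (33 / 493) = (493 / 33). Reduce: 493 ≡ 31 (mod 33). Now have -(31 / 33).
33 ≡ 1 (mod 4), so quadratic reciprocity gives (31 / 33) = (33 / 31). Reduce: 33 ≡ 2 (mod 31). Now have -(2 / 31).
Factor out 2: 2 = 2. Since 31 ≡ 7 (mod 8), (2 / 31) = +1. Now have -(1 / 31).
(1 / 31) = 1. Collecting the sign factors: -1.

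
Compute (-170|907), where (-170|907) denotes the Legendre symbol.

(-170|907)
  = (737|907)    [-170 ≡ 737 mod 907]
  = (907|737)    [QR: 737 ≡ 1 mod 4, sign kept]
  = (170|737)    [907 ≡ 170 mod 737]
  = (85|737)    [737 ≡ 1 mod 8 ⇒ (2|737) = +1]
  = (737|85)    [QR: 85 ≡ 1 mod 4, sign kept]
  = (57|85)    [737 ≡ 57 mod 85]
  = (85|57)    [QR: 57 ≡ 1 mod 4, sign kept]
  = (28|57)    [85 ≡ 28 mod 57]
  = (7|57)    [57 ≡ 1 mod 8 ⇒ (2|57)^2 = +1]
  = (57|7)    [QR: 57 ≡ 1 mod 4, sign kept]
  = (1|7)    [57 ≡ 1 mod 7]
  = 1    [(1|7) = 1]

1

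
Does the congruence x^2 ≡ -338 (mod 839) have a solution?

no

Reduce the numerator: -338 ≡ 501 (mod 839), so (-338/839) = (501/839).
501 ≡ 1 (mod 4), so quadratic reciprocity gives (501/839) = (839/501). Reduce: 839 ≡ 338 (mod 501). Now have (338/501).
Factor out 2: 338 = 2·169. Since 501 ≡ 5 (mod 8), (2/501) = -1. Now have -(169/501).
169 ≡ 1 (mod 4), so quadratic reciprocity gives (169/501) = (501/169). Reduce: 501 ≡ 163 (mod 169). Now have -(163/169).
169 ≡ 1 (mod 4), so quadratic reciprocity gives (163/169) = (169/163). Reduce: 169 ≡ 6 (mod 163). Now have -(6/163).
Factor out 2: 6 = 2·3. Since 163 ≡ 3 (mod 8), (2/163) = -1. Now have (3/163).
Both 3 ≡ 3 and 163 ≡ 3 (mod 4), so reciprocity gives (3/163) = -(163/3). Reduce: 163 ≡ 1 (mod 3). Now have -(1/3).
(1/3) = 1. Collecting the sign factors: -1.
The Legendre symbol is -1, so x^2 ≡ -338 (mod 839) has no solution.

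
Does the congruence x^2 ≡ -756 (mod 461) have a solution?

yes

(-756/461)
  = (756/461)    [461 ≡ 1 mod 4 ⇒ (-1/461) = +1]
  = (295/461)    [756 ≡ 295 mod 461]
  = (461/295)    [QR: 461 ≡ 1 mod 4, sign kept]
  = (166/295)    [461 ≡ 166 mod 295]
  = (83/295)    [295 ≡ 7 mod 8 ⇒ (2/295) = +1]
  = -(295/83)    [QR: both ≡ 3 mod 4, sign flips]
  = -(46/83)    [295 ≡ 46 mod 83]
  = (23/83)    [83 ≡ 3 mod 8 ⇒ (2/83) = -1]
  = -(83/23)    [QR: both ≡ 3 mod 4, sign flips]
  = -(14/23)    [83 ≡ 14 mod 23]
  = -(7/23)    [23 ≡ 7 mod 8 ⇒ (2/23) = +1]
  = (23/7)    [QR: both ≡ 3 mod 4, sign flips]
  = (2/7)    [23 ≡ 2 mod 7]
  = (1/7)    [7 ≡ 7 mod 8 ⇒ (2/7) = +1]
  = 1    [(1/7) = 1]
(-756/461) = 1, and 461 is prime, so -756 is a quadratic residue mod 461.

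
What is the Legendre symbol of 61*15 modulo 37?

By multiplicativity, (61·15 / 37) = (61 / 37)·(15 / 37).
First factor (61 / 37):
(61 / 37)
  = (24 / 37)    [61 ≡ 24 mod 37]
  = -(3 / 37)    [37 ≡ 5 mod 8 ⇒ (2 / 37)^3 = -1]
  = -(37 / 3)    [QR: 37 ≡ 1 mod 4, sign kept]
  = -(1 / 3)    [37 ≡ 1 mod 3]
  = -1    [(1 / 3) = 1]
Second factor (15 / 37):
(15 / 37)
  = (37 / 15)    [QR: 37 ≡ 1 mod 4, sign kept]
  = (7 / 15)    [37 ≡ 7 mod 15]
  = -(15 / 7)    [QR: both ≡ 3 mod 4, sign flips]
  = -(1 / 7)    [15 ≡ 1 mod 7]
  = -1    [(1 / 7) = 1]
Product: (-1)·(-1) = 1.

1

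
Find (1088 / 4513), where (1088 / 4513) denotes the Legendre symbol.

1

(1088 / 4513)
  = (17 / 4513)    [4513 ≡ 1 mod 8 ⇒ (2 / 4513)^6 = +1]
  = (4513 / 17)    [QR: 17 ≡ 1 mod 4, sign kept]
  = (8 / 17)    [4513 ≡ 8 mod 17]
  = (1 / 17)    [17 ≡ 1 mod 8 ⇒ (2 / 17)^3 = +1]
  = 1    [(1 / 17) = 1]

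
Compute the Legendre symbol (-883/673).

-1

Pull out -1: (-883/673) = (-1/673)·(883/673). Since 673 ≡ 1 (mod 4), (-1/673) = +1. Now have (883/673).
Reduce the numerator: 883 ≡ 210 (mod 673), so (883/673) = (210/673).
Factor out 2: 210 = 2·105. Since 673 ≡ 1 (mod 8), (2/673) = +1. Now have (105/673).
105 ≡ 1 (mod 4), so quadratic reciprocity gives (105/673) = (673/105). Reduce: 673 ≡ 43 (mod 105). Now have (43/105).
105 ≡ 1 (mod 4), so quadratic reciprocity gives (43/105) = (105/43). Reduce: 105 ≡ 19 (mod 43). Now have (19/43).
Both 19 ≡ 3 and 43 ≡ 3 (mod 4), so reciprocity gives (19/43) = -(43/19). Reduce: 43 ≡ 5 (mod 19). Now have -(5/19).
5 ≡ 1 (mod 4), so quadratic reciprocity gives (5/19) = (19/5). Reduce: 19 ≡ 4 (mod 5). Now have -(4/5).
Factor out 2: 4 = 2^2. Since 5 ≡ 5 (mod 8), (2/5) = -1, and (2/5)^2 = +1. Now have -(1/5).
(1/5) = 1. Collecting the sign factors: -1.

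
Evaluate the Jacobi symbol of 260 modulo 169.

0

Reduce the numerator: 260 ≡ 91 (mod 169), so (260 / 169) = (91 / 169).
169 ≡ 1 (mod 4), so quadratic reciprocity gives (91 / 169) = (169 / 91). Reduce: 169 ≡ 78 (mod 91). Now have (78 / 91).
Factor out 2: 78 = 2·39. Since 91 ≡ 3 (mod 8), (2 / 91) = -1. Now have -(39 / 91).
Both 39 ≡ 3 and 91 ≡ 3 (mod 4), so reciprocity gives (39 / 91) = -(91 / 39). Reduce: 91 ≡ 13 (mod 39). Now have (13 / 39).
13 ≡ 1 (mod 4), so quadratic reciprocity gives (13 / 39) = (39 / 13). Reduce: 39 ≡ 0 (mod 13). Now have (0 / 13).
The numerator is now 0 with denominator 13 > 1: the symbol is 0.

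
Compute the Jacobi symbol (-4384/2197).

1

(-4384/2197)
  = (10/2197)    [-4384 ≡ 10 mod 2197]
  = -(5/2197)    [2197 ≡ 5 mod 8 ⇒ (2/2197) = -1]
  = -(2197/5)    [QR: 5 ≡ 1 mod 4, sign kept]
  = -(2/5)    [2197 ≡ 2 mod 5]
  = (1/5)    [5 ≡ 5 mod 8 ⇒ (2/5) = -1]
  = 1    [(1/5) = 1]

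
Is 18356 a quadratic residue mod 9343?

yes

Reduce the numerator: 18356 ≡ 9013 (mod 9343), so (18356|9343) = (9013|9343).
9013 ≡ 1 (mod 4), so quadratic reciprocity gives (9013|9343) = (9343|9013). Reduce: 9343 ≡ 330 (mod 9013). Now have (330|9013).
Factor out 2: 330 = 2·165. Since 9013 ≡ 5 (mod 8), (2|9013) = -1. Now have -(165|9013).
165 ≡ 1 (mod 4), so quadratic reciprocity gives (165|9013) = (9013|165). Reduce: 9013 ≡ 103 (mod 165). Now have -(103|165).
165 ≡ 1 (mod 4), so quadratic reciprocity gives (103|165) = (165|103). Reduce: 165 ≡ 62 (mod 103). Now have -(62|103).
Factor out 2: 62 = 2·31. Since 103 ≡ 7 (mod 8), (2|103) = +1. Now have -(31|103).
Both 31 ≡ 3 and 103 ≡ 3 (mod 4), so reciprocity gives (31|103) = -(103|31). Reduce: 103 ≡ 10 (mod 31). Now have (10|31).
Factor out 2: 10 = 2·5. Since 31 ≡ 7 (mod 8), (2|31) = +1. Now have (5|31).
5 ≡ 1 (mod 4), so quadratic reciprocity gives (5|31) = (31|5). Reduce: 31 ≡ 1 (mod 5). Now have (1|5).
(1|5) = 1. Collecting the sign factors: 1.
The Legendre symbol is 1, so x^2 ≡ 18356 (mod 9343) has solution.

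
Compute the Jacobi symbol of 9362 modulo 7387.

Reduce the numerator: 9362 ≡ 1975 (mod 7387), so (9362/7387) = (1975/7387).
Both 1975 ≡ 3 and 7387 ≡ 3 (mod 4), so reciprocity gives (1975/7387) = -(7387/1975). Reduce: 7387 ≡ 1462 (mod 1975). Now have -(1462/1975).
Factor out 2: 1462 = 2·731. Since 1975 ≡ 7 (mod 8), (2/1975) = +1. Now have -(731/1975).
Both 731 ≡ 3 and 1975 ≡ 3 (mod 4), so reciprocity gives (731/1975) = -(1975/731). Reduce: 1975 ≡ 513 (mod 731). Now have (513/731).
513 ≡ 1 (mod 4), so quadratic reciprocity gives (513/731) = (731/513). Reduce: 731 ≡ 218 (mod 513). Now have (218/513).
Factor out 2: 218 = 2·109. Since 513 ≡ 1 (mod 8), (2/513) = +1. Now have (109/513).
109 ≡ 1 (mod 4), so quadratic reciprocity gives (109/513) = (513/109). Reduce: 513 ≡ 77 (mod 109). Now have (77/109).
77 ≡ 1 (mod 4), so quadratic reciprocity gives (77/109) = (109/77). Reduce: 109 ≡ 32 (mod 77). Now have (32/77).
Factor out 2: 32 = 2^5. Since 77 ≡ 5 (mod 8), (2/77) = -1, and (2/77)^5 = -1. Now have -(1/77).
(1/77) = 1. Collecting the sign factors: -1.

-1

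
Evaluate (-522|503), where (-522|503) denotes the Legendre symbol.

1

(-522|503)
  = (484|503)    [-522 ≡ 484 mod 503]
  = (121|503)    [503 ≡ 7 mod 8 ⇒ (2|503)^2 = +1]
  = (503|121)    [QR: 121 ≡ 1 mod 4, sign kept]
  = (19|121)    [503 ≡ 19 mod 121]
  = (121|19)    [QR: 121 ≡ 1 mod 4, sign kept]
  = (7|19)    [121 ≡ 7 mod 19]
  = -(19|7)    [QR: both ≡ 3 mod 4, sign flips]
  = -(5|7)    [19 ≡ 5 mod 7]
  = -(7|5)    [QR: 5 ≡ 1 mod 4, sign kept]
  = -(2|5)    [7 ≡ 2 mod 5]
  = (1|5)    [5 ≡ 5 mod 8 ⇒ (2|5) = -1]
  = 1    [(1|5) = 1]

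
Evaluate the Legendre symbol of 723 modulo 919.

Both 723 ≡ 3 and 919 ≡ 3 (mod 4), so reciprocity gives (723 / 919) = -(919 / 723). Reduce: 919 ≡ 196 (mod 723). Now have -(196 / 723).
Factor out 2: 196 = 2^2·49. Since 723 ≡ 3 (mod 8), (2 / 723) = -1, and (2 / 723)^2 = +1. Now have -(49 / 723).
49 ≡ 1 (mod 4), so quadratic reciprocity gives (49 / 723) = (723 / 49). Reduce: 723 ≡ 37 (mod 49). Now have -(37 / 49).
37 ≡ 1 (mod 4), so quadratic reciprocity gives (37 / 49) = (49 / 37). Reduce: 49 ≡ 12 (mod 37). Now have -(12 / 37).
Factor out 2: 12 = 2^2·3. Since 37 ≡ 5 (mod 8), (2 / 37) = -1, and (2 / 37)^2 = +1. Now have -(3 / 37).
37 ≡ 1 (mod 4), so quadratic reciprocity gives (3 / 37) = (37 / 3). Reduce: 37 ≡ 1 (mod 3). Now have -(1 / 3).
(1 / 3) = 1. Collecting the sign factors: -1.

-1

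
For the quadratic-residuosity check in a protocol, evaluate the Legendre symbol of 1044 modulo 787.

1

(1044|787)
  = (257|787)    [1044 ≡ 257 mod 787]
  = (787|257)    [QR: 257 ≡ 1 mod 4, sign kept]
  = (16|257)    [787 ≡ 16 mod 257]
  = (1|257)    [257 ≡ 1 mod 8 ⇒ (2|257)^4 = +1]
  = 1    [(1|257) = 1]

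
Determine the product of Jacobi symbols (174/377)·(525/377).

By multiplicativity, (174·525/377) = (174/377)·(525/377).
First factor (174/377):
(174/377)
  = (87/377)    [377 ≡ 1 mod 8 ⇒ (2/377) = +1]
  = (377/87)    [QR: 377 ≡ 1 mod 4, sign kept]
  = (29/87)    [377 ≡ 29 mod 87]
  = (87/29)    [QR: 29 ≡ 1 mod 4, sign kept]
  = (0/29)    [87 ≡ 0 mod 29]
  = 0    [numerator 0, gcd > 1]
Second factor (525/377):
(525/377)
  = (148/377)    [525 ≡ 148 mod 377]
  = (37/377)    [377 ≡ 1 mod 8 ⇒ (2/377)^2 = +1]
  = (377/37)    [QR: 37 ≡ 1 mod 4, sign kept]
  = (7/37)    [377 ≡ 7 mod 37]
  = (37/7)    [QR: 37 ≡ 1 mod 4, sign kept]
  = (2/7)    [37 ≡ 2 mod 7]
  = (1/7)    [7 ≡ 7 mod 8 ⇒ (2/7) = +1]
  = 1    [(1/7) = 1]
Product: (0)·(1) = 0.

0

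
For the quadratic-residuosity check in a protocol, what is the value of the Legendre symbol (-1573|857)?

(-1573|857)
  = (141|857)    [-1573 ≡ 141 mod 857]
  = (857|141)    [QR: 141 ≡ 1 mod 4, sign kept]
  = (11|141)    [857 ≡ 11 mod 141]
  = (141|11)    [QR: 141 ≡ 1 mod 4, sign kept]
  = (9|11)    [141 ≡ 9 mod 11]
  = (11|9)    [QR: 9 ≡ 1 mod 4, sign kept]
  = (2|9)    [11 ≡ 2 mod 9]
  = (1|9)    [9 ≡ 1 mod 8 ⇒ (2|9) = +1]
  = 1    [(1|9) = 1]

1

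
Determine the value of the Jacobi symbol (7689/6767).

-1

Reduce the numerator: 7689 ≡ 922 (mod 6767), so (7689/6767) = (922/6767).
Factor out 2: 922 = 2·461. Since 6767 ≡ 7 (mod 8), (2/6767) = +1. Now have (461/6767).
461 ≡ 1 (mod 4), so quadratic reciprocity gives (461/6767) = (6767/461). Reduce: 6767 ≡ 313 (mod 461). Now have (313/461).
313 ≡ 1 (mod 4), so quadratic reciprocity gives (313/461) = (461/313). Reduce: 461 ≡ 148 (mod 313). Now have (148/313).
Factor out 2: 148 = 2^2·37. Since 313 ≡ 1 (mod 8), (2/313) = +1, and (2/313)^2 = +1. Now have (37/313).
37 ≡ 1 (mod 4), so quadratic reciprocity gives (37/313) = (313/37). Reduce: 313 ≡ 17 (mod 37). Now have (17/37).
17 ≡ 1 (mod 4), so quadratic reciprocity gives (17/37) = (37/17). Reduce: 37 ≡ 3 (mod 17). Now have (3/17).
17 ≡ 1 (mod 4), so quadratic reciprocity gives (3/17) = (17/3). Reduce: 17 ≡ 2 (mod 3). Now have (2/3).
Factor out 2: 2 = 2. Since 3 ≡ 3 (mod 8), (2/3) = -1. Now have -(1/3).
(1/3) = 1. Collecting the sign factors: -1.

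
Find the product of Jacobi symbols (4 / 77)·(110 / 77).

By multiplicativity, (4·110 / 77) = (4 / 77)·(110 / 77).
First factor (4 / 77):
Factor out 2: 4 = 2^2. Since 77 ≡ 5 (mod 8), (2 / 77) = -1, and (2 / 77)^2 = +1. Now have (1 / 77).
(1 / 77) = 1. Collecting the sign factors: 1.
Second factor (110 / 77):
Reduce the numerator: 110 ≡ 33 (mod 77), so (110 / 77) = (33 / 77).
33 ≡ 1 (mod 4), so quadratic reciprocity gives (33 / 77) = (77 / 33). Reduce: 77 ≡ 11 (mod 33). Now have (11 / 33).
33 ≡ 1 (mod 4), so quadratic reciprocity gives (11 / 33) = (33 / 11). Reduce: 33 ≡ 0 (mod 11). Now have (0 / 11).
The numerator is now 0 with denominator 11 > 1: the symbol is 0.
Product: (1)·(0) = 0.

0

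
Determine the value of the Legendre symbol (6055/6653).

6653 ≡ 1 (mod 4), so quadratic reciprocity gives (6055/6653) = (6653/6055). Reduce: 6653 ≡ 598 (mod 6055). Now have (598/6055).
Factor out 2: 598 = 2·299. Since 6055 ≡ 7 (mod 8), (2/6055) = +1. Now have (299/6055).
Both 299 ≡ 3 and 6055 ≡ 3 (mod 4), so reciprocity gives (299/6055) = -(6055/299). Reduce: 6055 ≡ 75 (mod 299). Now have -(75/299).
Both 75 ≡ 3 and 299 ≡ 3 (mod 4), so reciprocity gives (75/299) = -(299/75). Reduce: 299 ≡ 74 (mod 75). Now have (74/75).
Factor out 2: 74 = 2·37. Since 75 ≡ 3 (mod 8), (2/75) = -1. Now have -(37/75).
37 ≡ 1 (mod 4), so quadratic reciprocity gives (37/75) = (75/37). Reduce: 75 ≡ 1 (mod 37). Now have -(1/37).
(1/37) = 1. Collecting the sign factors: -1.

-1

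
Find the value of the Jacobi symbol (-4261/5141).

(-4261/5141)
  = (4261/5141)    [5141 ≡ 1 mod 4 ⇒ (-1/5141) = +1]
  = (5141/4261)    [QR: 4261 ≡ 1 mod 4, sign kept]
  = (880/4261)    [5141 ≡ 880 mod 4261]
  = (55/4261)    [4261 ≡ 5 mod 8 ⇒ (2/4261)^4 = +1]
  = (4261/55)    [QR: 4261 ≡ 1 mod 4, sign kept]
  = (26/55)    [4261 ≡ 26 mod 55]
  = (13/55)    [55 ≡ 7 mod 8 ⇒ (2/55) = +1]
  = (55/13)    [QR: 13 ≡ 1 mod 4, sign kept]
  = (3/13)    [55 ≡ 3 mod 13]
  = (13/3)    [QR: 13 ≡ 1 mod 4, sign kept]
  = (1/3)    [13 ≡ 1 mod 3]
  = 1    [(1/3) = 1]

1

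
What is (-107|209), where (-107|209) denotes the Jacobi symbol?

1

(-107|209)
  = (102|209)    [-107 ≡ 102 mod 209]
  = (51|209)    [209 ≡ 1 mod 8 ⇒ (2|209) = +1]
  = (209|51)    [QR: 209 ≡ 1 mod 4, sign kept]
  = (5|51)    [209 ≡ 5 mod 51]
  = (51|5)    [QR: 5 ≡ 1 mod 4, sign kept]
  = (1|5)    [51 ≡ 1 mod 5]
  = 1    [(1|5) = 1]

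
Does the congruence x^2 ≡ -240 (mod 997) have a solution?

no

Reduce the numerator: -240 ≡ 757 (mod 997), so (-240/997) = (757/997).
757 ≡ 1 (mod 4), so quadratic reciprocity gives (757/997) = (997/757). Reduce: 997 ≡ 240 (mod 757). Now have (240/757).
Factor out 2: 240 = 2^4·15. Since 757 ≡ 5 (mod 8), (2/757) = -1, and (2/757)^4 = +1. Now have (15/757).
757 ≡ 1 (mod 4), so quadratic reciprocity gives (15/757) = (757/15). Reduce: 757 ≡ 7 (mod 15). Now have (7/15).
Both 7 ≡ 3 and 15 ≡ 3 (mod 4), so reciprocity gives (7/15) = -(15/7). Reduce: 15 ≡ 1 (mod 7). Now have -(1/7).
(1/7) = 1. Collecting the sign factors: -1.
(-240/997) = -1, and 997 is prime, so -240 is not a quadratic residue mod 997.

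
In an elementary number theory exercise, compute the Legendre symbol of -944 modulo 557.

(-944/557)
  = (944/557)    [557 ≡ 1 mod 4 ⇒ (-1/557) = +1]
  = (387/557)    [944 ≡ 387 mod 557]
  = (557/387)    [QR: 557 ≡ 1 mod 4, sign kept]
  = (170/387)    [557 ≡ 170 mod 387]
  = -(85/387)    [387 ≡ 3 mod 8 ⇒ (2/387) = -1]
  = -(387/85)    [QR: 85 ≡ 1 mod 4, sign kept]
  = -(47/85)    [387 ≡ 47 mod 85]
  = -(85/47)    [QR: 85 ≡ 1 mod 4, sign kept]
  = -(38/47)    [85 ≡ 38 mod 47]
  = -(19/47)    [47 ≡ 7 mod 8 ⇒ (2/47) = +1]
  = (47/19)    [QR: both ≡ 3 mod 4, sign flips]
  = (9/19)    [47 ≡ 9 mod 19]
  = (19/9)    [QR: 9 ≡ 1 mod 4, sign kept]
  = (1/9)    [19 ≡ 1 mod 9]
  = 1    [(1/9) = 1]

1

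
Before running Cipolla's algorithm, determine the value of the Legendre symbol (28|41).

Factor out 2: 28 = 2^2·7. Since 41 ≡ 1 (mod 8), (2|41) = +1, and (2|41)^2 = +1. Now have (7|41).
41 ≡ 1 (mod 4), so quadratic reciprocity gives (7|41) = (41|7). Reduce: 41 ≡ 6 (mod 7). Now have (6|7).
Factor out 2: 6 = 2·3. Since 7 ≡ 7 (mod 8), (2|7) = +1. Now have (3|7).
Both 3 ≡ 3 and 7 ≡ 3 (mod 4), so reciprocity gives (3|7) = -(7|3). Reduce: 7 ≡ 1 (mod 3). Now have -(1|3).
(1|3) = 1. Collecting the sign factors: -1.

-1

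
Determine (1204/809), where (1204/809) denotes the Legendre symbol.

1

Reduce the numerator: 1204 ≡ 395 (mod 809), so (1204/809) = (395/809).
809 ≡ 1 (mod 4), so quadratic reciprocity gives (395/809) = (809/395). Reduce: 809 ≡ 19 (mod 395). Now have (19/395).
Both 19 ≡ 3 and 395 ≡ 3 (mod 4), so reciprocity gives (19/395) = -(395/19). Reduce: 395 ≡ 15 (mod 19). Now have -(15/19).
Both 15 ≡ 3 and 19 ≡ 3 (mod 4), so reciprocity gives (15/19) = -(19/15). Reduce: 19 ≡ 4 (mod 15). Now have (4/15).
Factor out 2: 4 = 2^2. Since 15 ≡ 7 (mod 8), (2/15) = +1, and (2/15)^2 = +1. Now have (1/15).
(1/15) = 1. Collecting the sign factors: 1.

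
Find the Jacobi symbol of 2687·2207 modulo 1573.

By multiplicativity, (2687·2207|1573) = (2687|1573)·(2207|1573).
First factor (2687|1573):
(2687|1573)
  = (1114|1573)    [2687 ≡ 1114 mod 1573]
  = -(557|1573)    [1573 ≡ 5 mod 8 ⇒ (2|1573) = -1]
  = -(1573|557)    [QR: 557 ≡ 1 mod 4, sign kept]
  = -(459|557)    [1573 ≡ 459 mod 557]
  = -(557|459)    [QR: 557 ≡ 1 mod 4, sign kept]
  = -(98|459)    [557 ≡ 98 mod 459]
  = (49|459)    [459 ≡ 3 mod 8 ⇒ (2|459) = -1]
  = (459|49)    [QR: 49 ≡ 1 mod 4, sign kept]
  = (18|49)    [459 ≡ 18 mod 49]
  = (9|49)    [49 ≡ 1 mod 8 ⇒ (2|49) = +1]
  = (49|9)    [QR: 9 ≡ 1 mod 4, sign kept]
  = (4|9)    [49 ≡ 4 mod 9]
  = (1|9)    [9 ≡ 1 mod 8 ⇒ (2|9)^2 = +1]
  = 1    [(1|9) = 1]
Second factor (2207|1573):
(2207|1573)
  = (634|1573)    [2207 ≡ 634 mod 1573]
  = -(317|1573)    [1573 ≡ 5 mod 8 ⇒ (2|1573) = -1]
  = -(1573|317)    [QR: 317 ≡ 1 mod 4, sign kept]
  = -(305|317)    [1573 ≡ 305 mod 317]
  = -(317|305)    [QR: 305 ≡ 1 mod 4, sign kept]
  = -(12|305)    [317 ≡ 12 mod 305]
  = -(3|305)    [305 ≡ 1 mod 8 ⇒ (2|305)^2 = +1]
  = -(305|3)    [QR: 305 ≡ 1 mod 4, sign kept]
  = -(2|3)    [305 ≡ 2 mod 3]
  = (1|3)    [3 ≡ 3 mod 8 ⇒ (2|3) = -1]
  = 1    [(1|3) = 1]
Product: (1)·(1) = 1.

1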